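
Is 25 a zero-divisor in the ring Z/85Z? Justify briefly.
gcd(25, 85) = 5 > 1, so 25 is not a unit in Z/85Z. In Z/nZ every nonzero non-unit is a zero-divisor: explicitly, take b = 85/gcd = 17 ≠ 0 (mod 85); then 25·17 = 425 = 5·85, i.e. 25·17 ≡ 0 (mod 85). So 25 is a zero-divisor.

Final answer: YES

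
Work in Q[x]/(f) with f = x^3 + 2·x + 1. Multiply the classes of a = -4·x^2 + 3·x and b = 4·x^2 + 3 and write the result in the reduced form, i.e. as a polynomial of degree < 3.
a · b ≡ 20·x^2 + x - 12 (mod f(x))

First multiply in Q[x] without reducing: a · b = -16·x^4 + 12·x^3 - 12·x^2 + 9·x. Now divide by f(x) = x^3 + 2·x + 1, eliminating the leading term at each step:
  leading term -16·x^4: subtract (-16·x)·f(x) = -16·x^4 - 32·x^2 - 16·x, leaving 12·x^3 + 20·x^2 + 25·x
  leading term 12·x^3: subtract (12)·f(x) = 12·x^3 + 24·x + 12, leaving 20·x^2 + x - 12
The degree is now < 3, so this is the remainder. Hence a · b ≡ 20·x^2 + x - 12 in Q[x]/(f).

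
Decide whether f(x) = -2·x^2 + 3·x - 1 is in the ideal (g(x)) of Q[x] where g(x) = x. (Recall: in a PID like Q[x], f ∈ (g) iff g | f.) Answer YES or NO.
NO

In Q[x] the ideal (g) consists of all multiples of g, so f ∈ (g) iff g | f, i.e. iff the remainder of f on division by g is 0. Divide f by g (g is monic, so eliminate the leading term of the running remainder at each step):
  leading term -2·x^2: subtract (-2·x)·g(x) = -2·x^2, leaving 3·x - 1
  leading term 3·x: subtract (3)·g(x) = 3·x, leaving -1
The remainder r(x) = -1 ≠ 0 (and deg r < deg g), so g ∤ f, i.e. f ∉ (g).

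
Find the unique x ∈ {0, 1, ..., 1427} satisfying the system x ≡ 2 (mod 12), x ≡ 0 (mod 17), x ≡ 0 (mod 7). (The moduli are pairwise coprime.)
x ≡ 1190 (mod 1428); the representative in [0, 1428) is 1190

The moduli 12, 17, 7 are pairwise coprime, so by the CRT there is a unique solution mod 12·17·7 = 1428.
Solve by successive substitution. Start with x ≡ 2 (mod 12).
  Combine with x ≡ 0 (mod 17): write x = 2 + 12·t and require 2 + 12·t ≡ 0 (mod 17), i.e. 12·t ≡ 0 − 2 ≡ 15 (mod 17). Since 12^(−1) ≡ 10 (mod 17), t ≡ 10·15 ≡ 14 (mod 17). So x ≡ 2 + 12·14 = 170 (mod 204).
  Combine with x ≡ 0 (mod 7): write x = 170 + 204·t and require 170 + 204·t ≡ 0 (mod 7), i.e. 204·t ≡ 0 − 170 ≡ 5 (mod 7). Since 204^(−1) ≡ 1 (mod 7) (204 ≡ 1 (mod 7)), t ≡ 1·5 ≡ 5 (mod 7). So x ≡ 170 + 204·5 = 1190 (mod 1428).
Unique solution in [0, 1428): x = 1190.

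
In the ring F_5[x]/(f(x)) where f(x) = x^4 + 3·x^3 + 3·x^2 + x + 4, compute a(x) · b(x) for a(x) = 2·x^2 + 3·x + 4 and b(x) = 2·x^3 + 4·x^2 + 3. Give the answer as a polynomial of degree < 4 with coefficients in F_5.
a · b ≡ 2·x^3 + 2·x^2 + x + 4 (mod f(x))

Multiply as integer polynomials: a · b = 4·x^5 + 14·x^4 + 20·x^3 + 22·x^2 + 9·x + 12. Reducing coefficients mod 5: a · b ≡ 4·x^5 + 4·x^4 + 2·x^2 + 4·x + 2. Now divide by f(x) = x^4 + 3·x^3 + 3·x^2 + x + 4 in F_5[x], eliminating the leading term at each step:
  leading term 4·x^5: subtract (4·x)·f(x) = 4·x^5 + 2·x^4 + 2·x^3 + 4·x^2 + x, leaving 2·x^4 + 3·x^3 + 3·x^2 + 3·x + 2 (coefficients mod 5)
  leading term 2·x^4: subtract (2)·f(x) = 2·x^4 + x^3 + x^2 + 2·x + 3, leaving 2·x^3 + 2·x^2 + x + 4 (coefficients mod 5)
The degree is now < 4, so this is the remainder. Hence a · b ≡ 2·x^3 + 2·x^2 + x + 4 in F_5[x]/(f).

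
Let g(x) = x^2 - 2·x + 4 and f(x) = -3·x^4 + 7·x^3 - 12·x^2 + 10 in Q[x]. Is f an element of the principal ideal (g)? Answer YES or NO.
In Q[x] the ideal (g) consists of all multiples of g, so f ∈ (g) iff g | f, i.e. iff the remainder of f on division by g is 0. Divide f by g (g is monic, so eliminate the leading term of the running remainder at each step):
  leading term -3·x^4: subtract (-3·x^2)·g(x) = -3·x^4 + 6·x^3 - 12·x^2, leaving x^3 + 10
  leading term x^3: subtract (x)·g(x) = x^3 - 2·x^2 + 4·x, leaving 2·x^2 - 4·x + 10
  leading term 2·x^2: subtract (2)·g(x) = 2·x^2 - 4·x + 8, leaving 2
The remainder r(x) = 2 ≠ 0 (and deg r < deg g), so g ∤ f, i.e. f ∉ (g).

Final answer: NO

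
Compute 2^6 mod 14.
Use repeated squaring. Binary(6) = 110. Walk through the bits of the exponent 6 left-to-right: at each bit after the leading one, square the running value, then multiply by 2 if the bit is 1 (always reducing mod 14):
  bit 1 = 1 (leading): start with 2.
  bit 2 = 1: square 2^2 = 4; bit is 1, so multiply 4·2 = 8 (mod 14).
  bit 3 = 0: square 8^2 = 64 ≡ 8 (mod 14).
Final value: 2^6 ≡ 8 (mod 14).

Final answer: 8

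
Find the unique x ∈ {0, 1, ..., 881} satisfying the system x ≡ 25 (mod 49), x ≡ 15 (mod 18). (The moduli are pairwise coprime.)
x ≡ 123 (mod 882); the representative in [0, 882) is 123

The moduli 49, 18 are pairwise coprime, so by the CRT there is a unique solution mod 49·18 = 882.
Solve by successive substitution. Start with x ≡ 25 (mod 49).
  Combine with x ≡ 15 (mod 18): write x = 25 + 49·t and require 25 + 49·t ≡ 15 (mod 18), i.e. 49·t ≡ 15 − 25 ≡ 8 (mod 18). Since 49^(−1) ≡ 7 (mod 18) (49 ≡ 13 (mod 18)), t ≡ 7·8 ≡ 2 (mod 18). So x ≡ 25 + 49·2 = 123 (mod 882).
Unique solution in [0, 882): x = 123.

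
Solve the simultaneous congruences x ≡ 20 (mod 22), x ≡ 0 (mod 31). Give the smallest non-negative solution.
x ≡ 372 (mod 682); the representative in [0, 682) is 372

The moduli 22, 31 are pairwise coprime, so by the CRT there is a unique solution mod 22·31 = 682.
Solve by successive substitution. Start with x ≡ 20 (mod 22).
  Combine with x ≡ 0 (mod 31): write x = 20 + 22·t and require 20 + 22·t ≡ 0 (mod 31), i.e. 22·t ≡ 0 − 20 ≡ 11 (mod 31). Since 22^(−1) ≡ 24 (mod 31), t ≡ 24·11 ≡ 16 (mod 31). So x ≡ 20 + 22·16 = 372 (mod 682).
Unique solution in [0, 682): x = 372.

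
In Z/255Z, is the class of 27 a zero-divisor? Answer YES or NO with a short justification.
gcd(27, 255) = 3 > 1, so 27 is not a unit in Z/255Z. In Z/nZ every nonzero non-unit is a zero-divisor: explicitly, take b = 255/gcd = 85 ≠ 0 (mod 255); then 27·85 = 2295 = 9·255, i.e. 27·85 ≡ 0 (mod 255). So 27 is a zero-divisor.

Final answer: YES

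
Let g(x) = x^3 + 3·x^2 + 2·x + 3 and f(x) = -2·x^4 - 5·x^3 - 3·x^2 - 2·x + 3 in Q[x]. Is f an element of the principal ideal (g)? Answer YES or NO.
NO

In Q[x] the ideal (g) consists of all multiples of g, so f ∈ (g) iff g | f, i.e. iff the remainder of f on division by g is 0. Divide f by g (g is monic, so eliminate the leading term of the running remainder at each step):
  leading term -2·x^4: subtract (-2·x)·g(x) = -2·x^4 - 6·x^3 - 4·x^2 - 6·x, leaving x^3 + x^2 + 4·x + 3
  leading term x^3: subtract (1)·g(x) = x^3 + 3·x^2 + 2·x + 3, leaving -2·x^2 + 2·x
The remainder r(x) = -2·x^2 + 2·x ≠ 0 (and deg r < deg g), so g ∤ f, i.e. f ∉ (g).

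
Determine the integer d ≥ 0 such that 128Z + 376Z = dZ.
In the PID Z, (a, b) is generated by gcd(a, b). Compute gcd(376, 128) with the extended Euclidean algorithm, tracking rows (r, s, t) with s·376 + t·128 = r:
  row A: (376, 1, 0)   [1·376 + 0·128 = 376]
  row B: (128, 0, 1)   [0·376 + 1·128 = 128]
  376 = 2·128 + 120   → row C = row A − 2·row B = (120, 1, −2)   [check: 1·376 − 2·128 = 120]
  128 = 1·120 + 8   → row D = row B − 1·row C = (8, −1, 3)   [check: −1·376 + 3·128 = 8]
  120 = 15·8 + 0   → remainder 0, stop. gcd = 8 (last nonzero row D).
So gcd(128, 376) = 8, with Bézout identity −1·376 + 3·128 = 8. Containment (⊇): the Bézout identity exhibits 8 as an element of (128, 376), giving (8) ⊆ (128, 376). Containment (⊆): since 8 | 128 and 8 | 376 (128 = 8·16, 376 = 8·47), every Z-linear combination of 128 and 376 is divisible by 8, so (128, 376) ⊆ (8). Therefore (128, 376) = (8), d = 8.

Final answer: (128, 376) = (8); d = 8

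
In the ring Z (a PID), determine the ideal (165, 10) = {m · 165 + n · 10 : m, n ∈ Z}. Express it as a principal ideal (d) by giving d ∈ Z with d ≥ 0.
In the PID Z, (a, b) is generated by gcd(a, b). Compute gcd(165, 10) with the extended Euclidean algorithm, tracking rows (r, s, t) with s·165 + t·10 = r:
  row A: (165, 1, 0)   [1·165 + 0·10 = 165]
  row B: (10, 0, 1)   [0·165 + 1·10 = 10]
  165 = 16·10 + 5   → row C = row A − 16·row B = (5, 1, −16)   [check: 1·165 − 16·10 = 5]
  10 = 2·5 + 0   → remainder 0, stop. gcd = 5 (last nonzero row C).
So gcd(165, 10) = 5, with Bézout identity 1·165 − 16·10 = 5. Containment (⊇): the Bézout identity exhibits 5 as an element of (165, 10), giving (5) ⊆ (165, 10). Containment (⊆): since 5 | 165 and 5 | 10 (165 = 5·33, 10 = 5·2), every Z-linear combination of 165 and 10 is divisible by 5, so (165, 10) ⊆ (5). Therefore (165, 10) = (5), d = 5.

Final answer: (165, 10) = (5); d = 5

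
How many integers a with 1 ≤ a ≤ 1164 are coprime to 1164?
384

The number of a ∈ {1, ..., 1164} with gcd(a, 1164) = 1 is by definition Euler's totient φ(1164). φ is multiplicative, with φ(p^e) = p^e − p^(e−1). Factorise 1164 = 2^2 · 3 · 97. Then
  φ(1164) = (2^2 − 2^1) · (3 − 1) · (97 − 1) = 2 · 2 · 96 = 384.
So there are 384 such integers.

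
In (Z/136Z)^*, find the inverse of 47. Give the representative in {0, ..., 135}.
47^(−1) ≡ 55 (mod 136)

Apply the extended Euclidean algorithm to (136, 47), tracking rows (r, s, t) with s·136 + t·47 = r. Each division r_prev = q·r_cur + r_new produces the new row as (previous row) − q·(current row):
  row A: (136, 1, 0)   [1·136 + 0·47 = 136]
  row B: (47, 0, 1)   [0·136 + 1·47 = 47]
  136 = 2·47 + 42   → row C = row A − 2·row B = (42, 1, −2)   [check: 1·136 − 2·47 = 42]
  47 = 1·42 + 5   → row D = row B − 1·row C = (5, −1, 3)   [check: −1·136 + 3·47 = 5]
  42 = 8·5 + 2   → row E = row C − 8·row D = (2, 9, −26)   [check: 9·136 − 26·47 = 2]
  5 = 2·2 + 1   → row F = row D − 2·row E = (1, −19, 55)   [check: −19·136 + 55·47 = 1]
  2 = 2·1 + 0   → remainder 0, stop. gcd = 1 (last nonzero row F).
The gcd is 1, so 47 is invertible mod 136. The last nonzero row gives −19·136 + 55·47 = 1, so t = 55. So 47^(−1) ≡ 55 (mod 136). Verify: 47 · 55 = 2585 ≡ 1 (mod 136). ✓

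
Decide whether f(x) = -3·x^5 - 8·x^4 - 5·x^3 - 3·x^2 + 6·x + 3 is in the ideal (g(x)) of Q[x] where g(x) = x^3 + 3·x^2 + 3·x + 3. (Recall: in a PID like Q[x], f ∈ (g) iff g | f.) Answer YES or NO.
YES

In Q[x] the ideal (g) consists of all multiples of g, so f ∈ (g) iff g | f, i.e. iff the remainder of f on division by g is 0. Divide f by g (g is monic, so eliminate the leading term of the running remainder at each step):
  leading term -3·x^5: subtract (-3·x^2)·g(x) = -3·x^5 - 9·x^4 - 9·x^3 - 9·x^2, leaving x^4 + 4·x^3 + 6·x^2 + 6·x + 3
  leading term x^4: subtract (x)·g(x) = x^4 + 3·x^3 + 3·x^2 + 3·x, leaving x^3 + 3·x^2 + 3·x + 3
  leading term x^3: subtract (1)·g(x) = x^3 + 3·x^2 + 3·x + 3, leaving 0
The remainder is 0, so f(x) = g(x) · h(x) with h(x) = -3·x^2 + x + 1. Hence g | f, i.e. f ∈ (g).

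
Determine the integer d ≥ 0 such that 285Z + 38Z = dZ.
(285, 38) = (19); d = 19

In the PID Z, (a, b) is generated by gcd(a, b). Compute gcd(285, 38) with the extended Euclidean algorithm, tracking rows (r, s, t) with s·285 + t·38 = r:
  row A: (285, 1, 0)   [1·285 + 0·38 = 285]
  row B: (38, 0, 1)   [0·285 + 1·38 = 38]
  285 = 7·38 + 19   → row C = row A − 7·row B = (19, 1, −7)   [check: 1·285 − 7·38 = 19]
  38 = 2·19 + 0   → remainder 0, stop. gcd = 19 (last nonzero row C).
So gcd(285, 38) = 19, with Bézout identity 1·285 − 7·38 = 19. Containment (⊇): the Bézout identity exhibits 19 as an element of (285, 38), giving (19) ⊆ (285, 38). Containment (⊆): since 19 | 285 and 19 | 38 (285 = 19·15, 38 = 19·2), every Z-linear combination of 285 and 38 is divisible by 19, so (285, 38) ⊆ (19). Therefore (285, 38) = (19), d = 19.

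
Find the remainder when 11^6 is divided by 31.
4

Use repeated squaring. Binary(6) = 110. Walk through the bits of the exponent 6 left-to-right: at each bit after the leading one, square the running value, then multiply by 11 if the bit is 1 (always reducing mod 31):
  bit 1 = 1 (leading): start with 11.
  bit 2 = 1: square 11^2 = 121 ≡ 28; bit is 1, so multiply 28·11 = 308 ≡ 29 (mod 31).
  bit 3 = 0: square 29^2 = 841 ≡ 4 (mod 31).
Final value: 11^6 ≡ 4 (mod 31).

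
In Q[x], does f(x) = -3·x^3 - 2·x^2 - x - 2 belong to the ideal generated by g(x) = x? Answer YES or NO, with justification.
In Q[x] the ideal (g) consists of all multiples of g, so f ∈ (g) iff g | f, i.e. iff the remainder of f on division by g is 0. Divide f by g (g is monic, so eliminate the leading term of the running remainder at each step):
  leading term -3·x^3: subtract (-3·x^2)·g(x) = -3·x^3, leaving -2·x^2 - x - 2
  leading term -2·x^2: subtract (-2·x)·g(x) = -2·x^2, leaving -x - 2
  leading term -x: subtract (-1)·g(x) = -x, leaving -2
The remainder r(x) = -2 ≠ 0 (and deg r < deg g), so g ∤ f, i.e. f ∉ (g).

Final answer: NO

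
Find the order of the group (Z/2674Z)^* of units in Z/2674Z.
|(Z/2674Z)^*| = 1140

(Z/2674Z)^* consists of the classes a with gcd(a, 2674) = 1, so its order is φ(2674). φ is multiplicative, with φ(p^e) = p^e − p^(e−1). Factorise 2674 = 2 · 7 · 191. Then
  φ(2674) = (2 − 1) · (7 − 1) · (191 − 1) = 1 · 6 · 190 = 1140.
Thus |(Z/2674Z)^*| = 1140.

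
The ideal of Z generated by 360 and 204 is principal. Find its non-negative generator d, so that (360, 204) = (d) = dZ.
(360, 204) = (12); d = 12

In the PID Z, (a, b) is generated by gcd(a, b). Compute gcd(360, 204) with the extended Euclidean algorithm, tracking rows (r, s, t) with s·360 + t·204 = r:
  row A: (360, 1, 0)   [1·360 + 0·204 = 360]
  row B: (204, 0, 1)   [0·360 + 1·204 = 204]
  360 = 1·204 + 156   → row C = row A − 1·row B = (156, 1, −1)   [check: 1·360 − 1·204 = 156]
  204 = 1·156 + 48   → row D = row B − 1·row C = (48, −1, 2)   [check: −1·360 + 2·204 = 48]
  156 = 3·48 + 12   → row E = row C − 3·row D = (12, 4, −7)   [check: 4·360 − 7·204 = 12]
  48 = 4·12 + 0   → remainder 0, stop. gcd = 12 (last nonzero row E).
So gcd(360, 204) = 12, with Bézout identity 4·360 − 7·204 = 12. Containment (⊇): the Bézout identity exhibits 12 as an element of (360, 204), giving (12) ⊆ (360, 204). Containment (⊆): since 12 | 360 and 12 | 204 (360 = 12·30, 204 = 12·17), every Z-linear combination of 360 and 204 is divisible by 12, so (360, 204) ⊆ (12). Therefore (360, 204) = (12), d = 12.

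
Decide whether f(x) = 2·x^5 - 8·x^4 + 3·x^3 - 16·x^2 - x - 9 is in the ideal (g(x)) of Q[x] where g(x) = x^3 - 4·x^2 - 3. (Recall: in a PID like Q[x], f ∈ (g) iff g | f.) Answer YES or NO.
NO

In Q[x] the ideal (g) consists of all multiples of g, so f ∈ (g) iff g | f, i.e. iff the remainder of f on division by g is 0. Divide f by g (g is monic, so eliminate the leading term of the running remainder at each step):
  leading term 2·x^5: subtract (2·x^2)·g(x) = 2·x^5 - 8·x^4 - 6·x^2, leaving 3·x^3 - 10·x^2 - x - 9
  leading term 3·x^3: subtract (3)·g(x) = 3·x^3 - 12·x^2 - 9, leaving 2·x^2 - x
The remainder r(x) = 2·x^2 - x ≠ 0 (and deg r < deg g), so g ∤ f, i.e. f ∉ (g).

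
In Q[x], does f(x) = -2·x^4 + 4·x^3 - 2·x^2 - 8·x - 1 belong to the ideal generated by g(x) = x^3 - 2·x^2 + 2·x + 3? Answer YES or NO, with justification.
NO

In Q[x] the ideal (g) consists of all multiples of g, so f ∈ (g) iff g | f, i.e. iff the remainder of f on division by g is 0. Divide f by g (g is monic, so eliminate the leading term of the running remainder at each step):
  leading term -2·x^4: subtract (-2·x)·g(x) = -2·x^4 + 4·x^3 - 4·x^2 - 6·x, leaving 2·x^2 - 2·x - 1
The remainder r(x) = 2·x^2 - 2·x - 1 ≠ 0 (and deg r < deg g), so g ∤ f, i.e. f ∉ (g).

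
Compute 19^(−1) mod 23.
Apply the extended Euclidean algorithm to (23, 19), tracking rows (r, s, t) with s·23 + t·19 = r. Each division r_prev = q·r_cur + r_new produces the new row as (previous row) − q·(current row):
  row A: (23, 1, 0)   [1·23 + 0·19 = 23]
  row B: (19, 0, 1)   [0·23 + 1·19 = 19]
  23 = 1·19 + 4   → row C = row A − 1·row B = (4, 1, −1)   [check: 1·23 − 1·19 = 4]
  19 = 4·4 + 3   → row D = row B − 4·row C = (3, −4, 5)   [check: −4·23 + 5·19 = 3]
  4 = 1·3 + 1   → row E = row C − 1·row D = (1, 5, −6)   [check: 5·23 − 6·19 = 1]
  3 = 3·1 + 0   → remainder 0, stop. gcd = 1 (last nonzero row E).
The gcd is 1, so 19 is invertible mod 23. The last nonzero row gives 5·23 − 6·19 = 1, so t = −6. So 19^(−1) ≡ −6 ≡ 17 (mod 23). Verify: 19 · 17 = 323 ≡ 1 (mod 23). ✓

Final answer: 19^(−1) ≡ 17 (mod 23)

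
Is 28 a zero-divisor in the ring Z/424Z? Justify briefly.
YES

gcd(28, 424) = 4 > 1, so 28 is not a unit in Z/424Z. In Z/nZ every nonzero non-unit is a zero-divisor: explicitly, take b = 424/gcd = 106 ≠ 0 (mod 424); then 28·106 = 2968 = 7·424, i.e. 28·106 ≡ 0 (mod 424). So 28 is a zero-divisor.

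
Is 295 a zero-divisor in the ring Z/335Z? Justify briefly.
gcd(295, 335) = 5 > 1, so 295 is not a unit in Z/335Z. In Z/nZ every nonzero non-unit is a zero-divisor: explicitly, take b = 335/gcd = 67 ≠ 0 (mod 335); then 295·67 = 19765 = 59·335, i.e. 295·67 ≡ 0 (mod 335). So 295 is a zero-divisor.

Final answer: YES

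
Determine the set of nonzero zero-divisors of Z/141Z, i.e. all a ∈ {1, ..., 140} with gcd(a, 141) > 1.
An element a ∈ Z/141Z (with a ≠ 0) is a zero-divisor iff gcd(a, 141) > 1 (because a is a unit precisely when gcd(a, n) = 1, and in Z/nZ every nonzero, non-unit element is a zero-divisor). Scan a = 1, ..., 140 and keep those with gcd(a, 141) > 1:
  gcd(3, 141) = 3, gcd(6, 141) = 3, gcd(9, 141) = 3, gcd(12, 141) = 3, gcd(15, 141) = 3, gcd(18, 141) = 3, gcd(21, 141) = 3, gcd(24, 141) = 3, gcd(27, 141) = 3, gcd(30, 141) = 3, gcd(33, 141) = 3, gcd(36, 141) = 3, gcd(39, 141) = 3, gcd(42, 141) = 3, gcd(45, 141) = 3, gcd(47, 141) = 47, gcd(48, 141) = 3, gcd(51, 141) = 3, gcd(54, 141) = 3, gcd(57, 141) = 3, gcd(60, 141) = 3, gcd(63, 141) = 3, gcd(66, 141) = 3, gcd(69, 141) = 3, gcd(72, 141) = 3, gcd(75, 141) = 3, gcd(78, 141) = 3, gcd(81, 141) = 3, gcd(84, 141) = 3, gcd(87, 141) = 3, gcd(90, 141) = 3, gcd(93, 141) = 3, gcd(94, 141) = 47, gcd(96, 141) = 3, gcd(99, 141) = 3, gcd(102, 141) = 3, gcd(105, 141) = 3, gcd(108, 141) = 3, gcd(111, 141) = 3, gcd(114, 141) = 3, gcd(117, 141) = 3, gcd(120, 141) = 3, gcd(123, 141) = 3, gcd(126, 141) = 3, gcd(129, 141) = 3, gcd(132, 141) = 3, gcd(135, 141) = 3, gcd(138, 141) = 3.
All other a ∈ {1, ..., 140} have gcd(a, 141) = 1 and are units. So the nonzero zero-divisors are exactly the 48 values of a appearing in this scan.

Final answer: nonzero zero-divisors of Z/141Z = {3, 6, 9, 12, 15, 18, 21, 24, 27, 30, 33, 36, 39, 42, 45, 47, 48, 51, 54, 57, 60, 63, 66, 69, 72, 75, 78, 81, 84, 87, 90, 93, 94, 96, 99, 102, 105, 108, 111, 114, 117, 120, 123, 126, 129, 132, 135, 138}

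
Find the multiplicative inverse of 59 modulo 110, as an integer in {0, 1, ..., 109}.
59^(−1) ≡ 69 (mod 110)

Apply the extended Euclidean algorithm to (110, 59), tracking rows (r, s, t) with s·110 + t·59 = r. Each division r_prev = q·r_cur + r_new produces the new row as (previous row) − q·(current row):
  row A: (110, 1, 0)   [1·110 + 0·59 = 110]
  row B: (59, 0, 1)   [0·110 + 1·59 = 59]
  110 = 1·59 + 51   → row C = row A − 1·row B = (51, 1, −1)   [check: 1·110 − 1·59 = 51]
  59 = 1·51 + 8   → row D = row B − 1·row C = (8, −1, 2)   [check: −1·110 + 2·59 = 8]
  51 = 6·8 + 3   → row E = row C − 6·row D = (3, 7, −13)   [check: 7·110 − 13·59 = 3]
  8 = 2·3 + 2   → row F = row D − 2·row E = (2, −15, 28)   [check: −15·110 + 28·59 = 2]
  3 = 1·2 + 1   → row G = row E − 1·row F = (1, 22, −41)   [check: 22·110 − 41·59 = 1]
  2 = 2·1 + 0   → remainder 0, stop. gcd = 1 (last nonzero row G).
The gcd is 1, so 59 is invertible mod 110. The last nonzero row gives 22·110 − 41·59 = 1, so t = −41. So 59^(−1) ≡ −41 ≡ 69 (mod 110). Verify: 59 · 69 = 4071 ≡ 1 (mod 110). ✓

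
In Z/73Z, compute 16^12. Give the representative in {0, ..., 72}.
Use repeated squaring. Binary(12) = 1100. Walk through the bits of the exponent 12 left-to-right: at each bit after the leading one, square the running value, then multiply by 16 if the bit is 1 (always reducing mod 73):
  bit 1 = 1 (leading): start with 16.
  bit 2 = 1: square 16^2 = 256 ≡ 37; bit is 1, so multiply 37·16 = 592 ≡ 8 (mod 73).
  bit 3 = 0: square 8^2 = 64 (mod 73).
  bit 4 = 0: square 64^2 = 4096 ≡ 8 (mod 73).
Final value: 16^12 ≡ 8 (mod 73).

Final answer: 8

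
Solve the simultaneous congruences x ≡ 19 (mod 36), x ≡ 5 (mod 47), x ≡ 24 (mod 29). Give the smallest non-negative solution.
x ≡ 33751 (mod 49068); the representative in [0, 49068) is 33751

The moduli 36, 47, 29 are pairwise coprime, so by the CRT there is a unique solution mod 36·47·29 = 49068.
Solve by successive substitution. Start with x ≡ 19 (mod 36).
  Combine with x ≡ 5 (mod 47): write x = 19 + 36·t and require 19 + 36·t ≡ 5 (mod 47), i.e. 36·t ≡ 5 − 19 ≡ 33 (mod 47). Since 36^(−1) ≡ 17 (mod 47), t ≡ 17·33 ≡ 44 (mod 47). So x ≡ 19 + 36·44 = 1603 (mod 1692).
  Combine with x ≡ 24 (mod 29): write x = 1603 + 1692·t and require 1603 + 1692·t ≡ 24 (mod 29), i.e. 1692·t ≡ 24 − 1603 ≡ 16 (mod 29). Since 1692^(−1) ≡ 3 (mod 29) (1692 ≡ 10 (mod 29)), t ≡ 3·16 ≡ 19 (mod 29). So x ≡ 1603 + 1692·19 = 33751 (mod 49068).
Unique solution in [0, 49068): x = 33751.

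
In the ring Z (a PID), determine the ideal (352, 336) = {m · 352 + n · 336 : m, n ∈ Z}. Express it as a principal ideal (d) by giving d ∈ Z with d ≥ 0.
(352, 336) = (16); d = 16

In the PID Z, (a, b) is generated by gcd(a, b). Compute gcd(352, 336) with the extended Euclidean algorithm, tracking rows (r, s, t) with s·352 + t·336 = r:
  row A: (352, 1, 0)   [1·352 + 0·336 = 352]
  row B: (336, 0, 1)   [0·352 + 1·336 = 336]
  352 = 1·336 + 16   → row C = row A − 1·row B = (16, 1, −1)   [check: 1·352 − 1·336 = 16]
  336 = 21·16 + 0   → remainder 0, stop. gcd = 16 (last nonzero row C).
So gcd(352, 336) = 16, with Bézout identity 1·352 − 1·336 = 16. Containment (⊇): the Bézout identity exhibits 16 as an element of (352, 336), giving (16) ⊆ (352, 336). Containment (⊆): since 16 | 352 and 16 | 336 (352 = 16·22, 336 = 16·21), every Z-linear combination of 352 and 336 is divisible by 16, so (352, 336) ⊆ (16). Therefore (352, 336) = (16), d = 16.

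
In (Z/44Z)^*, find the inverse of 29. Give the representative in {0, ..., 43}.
Apply the extended Euclidean algorithm to (44, 29), tracking rows (r, s, t) with s·44 + t·29 = r. Each division r_prev = q·r_cur + r_new produces the new row as (previous row) − q·(current row):
  row A: (44, 1, 0)   [1·44 + 0·29 = 44]
  row B: (29, 0, 1)   [0·44 + 1·29 = 29]
  44 = 1·29 + 15   → row C = row A − 1·row B = (15, 1, −1)   [check: 1·44 − 1·29 = 15]
  29 = 1·15 + 14   → row D = row B − 1·row C = (14, −1, 2)   [check: −1·44 + 2·29 = 14]
  15 = 1·14 + 1   → row E = row C − 1·row D = (1, 2, −3)   [check: 2·44 − 3·29 = 1]
  14 = 14·1 + 0   → remainder 0, stop. gcd = 1 (last nonzero row E).
The gcd is 1, so 29 is invertible mod 44. The last nonzero row gives 2·44 − 3·29 = 1, so t = −3. So 29^(−1) ≡ −3 ≡ 41 (mod 44). Verify: 29 · 41 = 1189 ≡ 1 (mod 44). ✓

Final answer: 29^(−1) ≡ 41 (mod 44)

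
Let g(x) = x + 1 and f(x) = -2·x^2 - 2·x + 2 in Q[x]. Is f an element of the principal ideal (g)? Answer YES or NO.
In Q[x] the ideal (g) consists of all multiples of g, so f ∈ (g) iff g | f, i.e. iff the remainder of f on division by g is 0. Divide f by g (g is monic, so eliminate the leading term of the running remainder at each step):
  leading term -2·x^2: subtract (-2·x)·g(x) = -2·x^2 - 2·x, leaving 2
The remainder r(x) = 2 ≠ 0 (and deg r < deg g), so g ∤ f, i.e. f ∉ (g).

Final answer: NO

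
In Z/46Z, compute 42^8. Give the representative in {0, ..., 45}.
32

Use repeated squaring. Binary(8) = 1000. Walk through the bits of the exponent 8 left-to-right: at each bit after the leading one, square the running value, then multiply by 42 if the bit is 1 (always reducing mod 46):
  bit 1 = 1 (leading): start with 42.
  bit 2 = 0: square 42^2 = 1764 ≡ 16 (mod 46).
  bit 3 = 0: square 16^2 = 256 ≡ 26 (mod 46).
  bit 4 = 0: square 26^2 = 676 ≡ 32 (mod 46).
Final value: 42^8 ≡ 32 (mod 46).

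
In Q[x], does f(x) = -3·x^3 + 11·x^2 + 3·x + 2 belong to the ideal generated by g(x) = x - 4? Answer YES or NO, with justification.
In Q[x] the ideal (g) consists of all multiples of g, so f ∈ (g) iff g | f, i.e. iff the remainder of f on division by g is 0. Divide f by g (g is monic, so eliminate the leading term of the running remainder at each step):
  leading term -3·x^3: subtract (-3·x^2)·g(x) = -3·x^3 + 12·x^2, leaving -x^2 + 3·x + 2
  leading term -x^2: subtract (-x)·g(x) = -x^2 + 4·x, leaving 2 - x
  leading term -x: subtract (-1)·g(x) = 4 - x, leaving -2
The remainder r(x) = -2 ≠ 0 (and deg r < deg g), so g ∤ f, i.e. f ∉ (g).

Final answer: NO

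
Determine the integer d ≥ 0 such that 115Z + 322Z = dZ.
In the PID Z, (a, b) is generated by gcd(a, b). Compute gcd(322, 115) with the extended Euclidean algorithm, tracking rows (r, s, t) with s·322 + t·115 = r:
  row A: (322, 1, 0)   [1·322 + 0·115 = 322]
  row B: (115, 0, 1)   [0·322 + 1·115 = 115]
  322 = 2·115 + 92   → row C = row A − 2·row B = (92, 1, −2)   [check: 1·322 − 2·115 = 92]
  115 = 1·92 + 23   → row D = row B − 1·row C = (23, −1, 3)   [check: −1·322 + 3·115 = 23]
  92 = 4·23 + 0   → remainder 0, stop. gcd = 23 (last nonzero row D).
So gcd(115, 322) = 23, with Bézout identity −1·322 + 3·115 = 23. Containment (⊇): the Bézout identity exhibits 23 as an element of (115, 322), giving (23) ⊆ (115, 322). Containment (⊆): since 23 | 115 and 23 | 322 (115 = 23·5, 322 = 23·14), every Z-linear combination of 115 and 322 is divisible by 23, so (115, 322) ⊆ (23). Therefore (115, 322) = (23), d = 23.

Final answer: (115, 322) = (23); d = 23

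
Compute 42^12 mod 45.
Use repeated squaring. Binary(12) = 1100. Walk through the bits of the exponent 12 left-to-right: at each bit after the leading one, square the running value, then multiply by 42 if the bit is 1 (always reducing mod 45):
  bit 1 = 1 (leading): start with 42.
  bit 2 = 1: square 42^2 = 1764 ≡ 9; bit is 1, so multiply 9·42 = 378 ≡ 18 (mod 45).
  bit 3 = 0: square 18^2 = 324 ≡ 9 (mod 45).
  bit 4 = 0: square 9^2 = 81 ≡ 36 (mod 45).
Final value: 42^12 ≡ 36 (mod 45).

Final answer: 36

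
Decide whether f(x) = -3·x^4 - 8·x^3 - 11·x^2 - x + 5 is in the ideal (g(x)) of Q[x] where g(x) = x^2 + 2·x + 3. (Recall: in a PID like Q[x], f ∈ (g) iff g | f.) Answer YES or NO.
In Q[x] the ideal (g) consists of all multiples of g, so f ∈ (g) iff g | f, i.e. iff the remainder of f on division by g is 0. Divide f by g (g is monic, so eliminate the leading term of the running remainder at each step):
  leading term -3·x^4: subtract (-3·x^2)·g(x) = -3·x^4 - 6·x^3 - 9·x^2, leaving -2·x^3 - 2·x^2 - x + 5
  leading term -2·x^3: subtract (-2·x)·g(x) = -2·x^3 - 4·x^2 - 6·x, leaving 2·x^2 + 5·x + 5
  leading term 2·x^2: subtract (2)·g(x) = 2·x^2 + 4·x + 6, leaving x - 1
The remainder r(x) = x - 1 ≠ 0 (and deg r < deg g), so g ∤ f, i.e. f ∉ (g).

Final answer: NO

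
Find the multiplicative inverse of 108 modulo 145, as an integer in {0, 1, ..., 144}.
Apply the extended Euclidean algorithm to (145, 108), tracking rows (r, s, t) with s·145 + t·108 = r. Each division r_prev = q·r_cur + r_new produces the new row as (previous row) − q·(current row):
  row A: (145, 1, 0)   [1·145 + 0·108 = 145]
  row B: (108, 0, 1)   [0·145 + 1·108 = 108]
  145 = 1·108 + 37   → row C = row A − 1·row B = (37, 1, −1)   [check: 1·145 − 1·108 = 37]
  108 = 2·37 + 34   → row D = row B − 2·row C = (34, −2, 3)   [check: −2·145 + 3·108 = 34]
  37 = 1·34 + 3   → row E = row C − 1·row D = (3, 3, −4)   [check: 3·145 − 4·108 = 3]
  34 = 11·3 + 1   → row F = row D − 11·row E = (1, −35, 47)   [check: −35·145 + 47·108 = 1]
  3 = 3·1 + 0   → remainder 0, stop. gcd = 1 (last nonzero row F).
The gcd is 1, so 108 is invertible mod 145. The last nonzero row gives −35·145 + 47·108 = 1, so t = 47. So 108^(−1) ≡ 47 (mod 145). Verify: 108 · 47 = 5076 ≡ 1 (mod 145). ✓

Final answer: 108^(−1) ≡ 47 (mod 145)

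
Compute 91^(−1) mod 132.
Apply the extended Euclidean algorithm to (132, 91), tracking rows (r, s, t) with s·132 + t·91 = r. Each division r_prev = q·r_cur + r_new produces the new row as (previous row) − q·(current row):
  row A: (132, 1, 0)   [1·132 + 0·91 = 132]
  row B: (91, 0, 1)   [0·132 + 1·91 = 91]
  132 = 1·91 + 41   → row C = row A − 1·row B = (41, 1, −1)   [check: 1·132 − 1·91 = 41]
  91 = 2·41 + 9   → row D = row B − 2·row C = (9, −2, 3)   [check: −2·132 + 3·91 = 9]
  41 = 4·9 + 5   → row E = row C − 4·row D = (5, 9, −13)   [check: 9·132 − 13·91 = 5]
  9 = 1·5 + 4   → row F = row D − 1·row E = (4, −11, 16)   [check: −11·132 + 16·91 = 4]
  5 = 1·4 + 1   → row G = row E − 1·row F = (1, 20, −29)   [check: 20·132 − 29·91 = 1]
  4 = 4·1 + 0   → remainder 0, stop. gcd = 1 (last nonzero row G).
The gcd is 1, so 91 is invertible mod 132. The last nonzero row gives 20·132 − 29·91 = 1, so t = −29. So 91^(−1) ≡ −29 ≡ 103 (mod 132). Verify: 91 · 103 = 9373 ≡ 1 (mod 132). ✓

Final answer: 91^(−1) ≡ 103 (mod 132)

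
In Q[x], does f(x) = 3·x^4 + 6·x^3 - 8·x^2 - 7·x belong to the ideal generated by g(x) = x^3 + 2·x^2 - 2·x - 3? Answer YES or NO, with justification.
In Q[x] the ideal (g) consists of all multiples of g, so f ∈ (g) iff g | f, i.e. iff the remainder of f on division by g is 0. Divide f by g (g is monic, so eliminate the leading term of the running remainder at each step):
  leading term 3·x^4: subtract (3·x)·g(x) = 3·x^4 + 6·x^3 - 6·x^2 - 9·x, leaving -2·x^2 + 2·x
The remainder r(x) = -2·x^2 + 2·x ≠ 0 (and deg r < deg g), so g ∤ f, i.e. f ∉ (g).

Final answer: NO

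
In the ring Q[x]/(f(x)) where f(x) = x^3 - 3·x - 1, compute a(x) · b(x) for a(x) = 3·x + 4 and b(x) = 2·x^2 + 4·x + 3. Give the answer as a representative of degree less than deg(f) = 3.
a · b ≡ 20·x^2 + 43·x + 18 (mod f(x))

First multiply in Q[x] without reducing: a · b = 6·x^3 + 20·x^2 + 25·x + 12. Now divide by f(x) = x^3 - 3·x - 1, eliminating the leading term at each step:
  leading term 6·x^3: subtract (6)·f(x) = 6·x^3 - 18·x - 6, leaving 20·x^2 + 43·x + 18
The degree is now < 3, so this is the remainder. Hence a · b ≡ 20·x^2 + 43·x + 18 in Q[x]/(f).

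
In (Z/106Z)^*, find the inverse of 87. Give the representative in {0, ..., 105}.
Apply the extended Euclidean algorithm to (106, 87), tracking rows (r, s, t) with s·106 + t·87 = r. Each division r_prev = q·r_cur + r_new produces the new row as (previous row) − q·(current row):
  row A: (106, 1, 0)   [1·106 + 0·87 = 106]
  row B: (87, 0, 1)   [0·106 + 1·87 = 87]
  106 = 1·87 + 19   → row C = row A − 1·row B = (19, 1, −1)   [check: 1·106 − 1·87 = 19]
  87 = 4·19 + 11   → row D = row B − 4·row C = (11, −4, 5)   [check: −4·106 + 5·87 = 11]
  19 = 1·11 + 8   → row E = row C − 1·row D = (8, 5, −6)   [check: 5·106 − 6·87 = 8]
  11 = 1·8 + 3   → row F = row D − 1·row E = (3, −9, 11)   [check: −9·106 + 11·87 = 3]
  8 = 2·3 + 2   → row G = row E − 2·row F = (2, 23, −28)   [check: 23·106 − 28·87 = 2]
  3 = 1·2 + 1   → row H = row F − 1·row G = (1, −32, 39)   [check: −32·106 + 39·87 = 1]
  2 = 2·1 + 0   → remainder 0, stop. gcd = 1 (last nonzero row H).
The gcd is 1, so 87 is invertible mod 106. The last nonzero row gives −32·106 + 39·87 = 1, so t = 39. So 87^(−1) ≡ 39 (mod 106). Verify: 87 · 39 = 3393 ≡ 1 (mod 106). ✓

Final answer: 87^(−1) ≡ 39 (mod 106)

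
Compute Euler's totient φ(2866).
φ(2866) = 1432

φ is multiplicative, with φ(p^e) = p^e − p^(e−1). Factorise 2866 = 2 · 1433. Then
  φ(2866) = (2 − 1) · (1433 − 1) = 1 · 1432 = 1432.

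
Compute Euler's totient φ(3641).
φ is multiplicative, with φ(p^e) = p^e − p^(e−1). Factorise 3641 = 11 · 331. Then
  φ(3641) = (11 − 1) · (331 − 1) = 10 · 330 = 3300.

Final answer: φ(3641) = 3300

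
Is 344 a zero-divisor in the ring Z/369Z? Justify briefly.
gcd(344, 369) = 1, so 344 is a unit in Z/369Z (it has a multiplicative inverse). A unit cannot be a zero-divisor: if 344·b ≡ 0 then multiplying both sides by 344^(−1) gives b ≡ 0. So 344 is not a zero-divisor.

Final answer: NO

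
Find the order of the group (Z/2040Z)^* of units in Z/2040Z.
|(Z/2040Z)^*| = 512

(Z/2040Z)^* consists of the classes a with gcd(a, 2040) = 1, so its order is φ(2040). φ is multiplicative, with φ(p^e) = p^e − p^(e−1). Factorise 2040 = 2^3 · 3 · 5 · 17. Then
  φ(2040) = (2^3 − 2^2) · (3 − 1) · (5 − 1) · (17 − 1) = 4 · 2 · 4 · 16 = 512.
Thus |(Z/2040Z)^*| = 512.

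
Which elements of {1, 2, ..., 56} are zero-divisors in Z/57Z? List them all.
An element a ∈ Z/57Z (with a ≠ 0) is a zero-divisor iff gcd(a, 57) > 1 (because a is a unit precisely when gcd(a, n) = 1, and in Z/nZ every nonzero, non-unit element is a zero-divisor). Scan a = 1, ..., 56 and keep those with gcd(a, 57) > 1:
  gcd(3, 57) = 3, gcd(6, 57) = 3, gcd(9, 57) = 3, gcd(12, 57) = 3, gcd(15, 57) = 3, gcd(18, 57) = 3, gcd(19, 57) = 19, gcd(21, 57) = 3, gcd(24, 57) = 3, gcd(27, 57) = 3, gcd(30, 57) = 3, gcd(33, 57) = 3, gcd(36, 57) = 3, gcd(38, 57) = 19, gcd(39, 57) = 3, gcd(42, 57) = 3, gcd(45, 57) = 3, gcd(48, 57) = 3, gcd(51, 57) = 3, gcd(54, 57) = 3.
All other a ∈ {1, ..., 56} have gcd(a, 57) = 1 and are units. So the nonzero zero-divisors are exactly the 20 values of a appearing in this scan.

Final answer: nonzero zero-divisors of Z/57Z = {3, 6, 9, 12, 15, 18, 19, 21, 24, 27, 30, 33, 36, 38, 39, 42, 45, 48, 51, 54}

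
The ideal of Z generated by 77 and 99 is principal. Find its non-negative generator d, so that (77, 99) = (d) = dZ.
In the PID Z, (a, b) is generated by gcd(a, b). Compute gcd(99, 77) with the extended Euclidean algorithm, tracking rows (r, s, t) with s·99 + t·77 = r:
  row A: (99, 1, 0)   [1·99 + 0·77 = 99]
  row B: (77, 0, 1)   [0·99 + 1·77 = 77]
  99 = 1·77 + 22   → row C = row A − 1·row B = (22, 1, −1)   [check: 1·99 − 1·77 = 22]
  77 = 3·22 + 11   → row D = row B − 3·row C = (11, −3, 4)   [check: −3·99 + 4·77 = 11]
  22 = 2·11 + 0   → remainder 0, stop. gcd = 11 (last nonzero row D).
So gcd(77, 99) = 11, with Bézout identity −3·99 + 4·77 = 11. Containment (⊇): the Bézout identity exhibits 11 as an element of (77, 99), giving (11) ⊆ (77, 99). Containment (⊆): since 11 | 77 and 11 | 99 (77 = 11·7, 99 = 11·9), every Z-linear combination of 77 and 99 is divisible by 11, so (77, 99) ⊆ (11). Therefore (77, 99) = (11), d = 11.

Final answer: (77, 99) = (11); d = 11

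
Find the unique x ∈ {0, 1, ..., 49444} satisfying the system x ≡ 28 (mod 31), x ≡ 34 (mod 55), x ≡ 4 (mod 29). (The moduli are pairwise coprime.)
x ≡ 14939 (mod 49445); the representative in [0, 49445) is 14939

The moduli 31, 55, 29 are pairwise coprime, so by the CRT there is a unique solution mod 31·55·29 = 49445.
Solve by successive substitution. Start with x ≡ 28 (mod 31).
  Combine with x ≡ 34 (mod 55): write x = 28 + 31·t and require 28 + 31·t ≡ 34 (mod 55), i.e. 31·t ≡ 34 − 28 ≡ 6 (mod 55). Since 31^(−1) ≡ 16 (mod 55), t ≡ 16·6 ≡ 41 (mod 55). So x ≡ 28 + 31·41 = 1299 (mod 1705).
  Combine with x ≡ 4 (mod 29): write x = 1299 + 1705·t and require 1299 + 1705·t ≡ 4 (mod 29), i.e. 1705·t ≡ 4 − 1299 ≡ 10 (mod 29). Since 1705^(−1) ≡ 24 (mod 29) (1705 ≡ 23 (mod 29)), t ≡ 24·10 ≡ 8 (mod 29). So x ≡ 1299 + 1705·8 = 14939 (mod 49445).
Unique solution in [0, 49445): x = 14939.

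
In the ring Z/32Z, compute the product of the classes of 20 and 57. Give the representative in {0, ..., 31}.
Reduce the factors first: 57 ≡ 25 (mod 32), so 20 · 57 ≡ 20 · 25 (mod 32). 20 · 25 = 500. Dividing by 32: 500 = 15·32 + 20. So (20 · 57) mod 32 = 20.

Final answer: 20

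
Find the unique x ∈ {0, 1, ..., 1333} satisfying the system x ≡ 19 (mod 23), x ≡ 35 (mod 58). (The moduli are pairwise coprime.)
The moduli 23, 58 are pairwise coprime, so by the CRT there is a unique solution mod 23·58 = 1334.
Solve by successive substitution. Start with x ≡ 19 (mod 23).
  Combine with x ≡ 35 (mod 58): write x = 19 + 23·t and require 19 + 23·t ≡ 35 (mod 58), i.e. 23·t ≡ 35 − 19 ≡ 16 (mod 58). Since 23^(−1) ≡ 53 (mod 58), t ≡ 53·16 ≡ 36 (mod 58). So x ≡ 19 + 23·36 = 847 (mod 1334).
Unique solution in [0, 1334): x = 847.

Final answer: x ≡ 847 (mod 1334); the representative in [0, 1334) is 847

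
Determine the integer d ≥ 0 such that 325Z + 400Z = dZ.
(325, 400) = (25); d = 25

In the PID Z, (a, b) is generated by gcd(a, b). Compute gcd(400, 325) with the extended Euclidean algorithm, tracking rows (r, s, t) with s·400 + t·325 = r:
  row A: (400, 1, 0)   [1·400 + 0·325 = 400]
  row B: (325, 0, 1)   [0·400 + 1·325 = 325]
  400 = 1·325 + 75   → row C = row A − 1·row B = (75, 1, −1)   [check: 1·400 − 1·325 = 75]
  325 = 4·75 + 25   → row D = row B − 4·row C = (25, −4, 5)   [check: −4·400 + 5·325 = 25]
  75 = 3·25 + 0   → remainder 0, stop. gcd = 25 (last nonzero row D).
So gcd(325, 400) = 25, with Bézout identity −4·400 + 5·325 = 25. Containment (⊇): the Bézout identity exhibits 25 as an element of (325, 400), giving (25) ⊆ (325, 400). Containment (⊆): since 25 | 325 and 25 | 400 (325 = 25·13, 400 = 25·16), every Z-linear combination of 325 and 400 is divisible by 25, so (325, 400) ⊆ (25). Therefore (325, 400) = (25), d = 25.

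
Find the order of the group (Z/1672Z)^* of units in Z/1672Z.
|(Z/1672Z)^*| = 720

(Z/1672Z)^* consists of the classes a with gcd(a, 1672) = 1, so its order is φ(1672). φ is multiplicative, with φ(p^e) = p^e − p^(e−1). Factorise 1672 = 2^3 · 11 · 19. Then
  φ(1672) = (2^3 − 2^2) · (11 − 1) · (19 − 1) = 4 · 10 · 18 = 720.
Thus |(Z/1672Z)^*| = 720.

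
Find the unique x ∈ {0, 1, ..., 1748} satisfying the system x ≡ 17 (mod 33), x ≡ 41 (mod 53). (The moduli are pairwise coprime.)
The moduli 33, 53 are pairwise coprime, so by the CRT there is a unique solution mod 33·53 = 1749.
Solve by successive substitution. Start with x ≡ 17 (mod 33).
  Combine with x ≡ 41 (mod 53): write x = 17 + 33·t and require 17 + 33·t ≡ 41 (mod 53), i.e. 33·t ≡ 41 − 17 ≡ 24 (mod 53). Since 33^(−1) ≡ 45 (mod 53), t ≡ 45·24 ≡ 20 (mod 53). So x ≡ 17 + 33·20 = 677 (mod 1749).
Unique solution in [0, 1749): x = 677.

Final answer: x ≡ 677 (mod 1749); the representative in [0, 1749) is 677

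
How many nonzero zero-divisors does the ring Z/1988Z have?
Z/1988Z has 1147 nonzero zero-divisors

In Z/1988Z each nonzero element is either a unit (gcd with 1988 is 1) or a zero-divisor (gcd > 1). The number of units is φ(1988): factorise 1988 = 2^2 · 7 · 71, so φ(1988) = (2^2 − 2^1) · (7 − 1) · (71 − 1) = 2 · 6 · 70 = 840. The nonzero elements number 1988 − 1 = 1987. Hence the nonzero zero-divisors number 1987 − 840 = 1147.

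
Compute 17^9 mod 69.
53

Use repeated squaring. Binary(9) = 1001. Walk through the bits of the exponent 9 left-to-right: at each bit after the leading one, square the running value, then multiply by 17 if the bit is 1 (always reducing mod 69):
  bit 1 = 1 (leading): start with 17.
  bit 2 = 0: square 17^2 = 289 ≡ 13 (mod 69).
  bit 3 = 0: square 13^2 = 169 ≡ 31 (mod 69).
  bit 4 = 1: square 31^2 = 961 ≡ 64; bit is 1, so multiply 64·17 = 1088 ≡ 53 (mod 69).
Final value: 17^9 ≡ 53 (mod 69).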